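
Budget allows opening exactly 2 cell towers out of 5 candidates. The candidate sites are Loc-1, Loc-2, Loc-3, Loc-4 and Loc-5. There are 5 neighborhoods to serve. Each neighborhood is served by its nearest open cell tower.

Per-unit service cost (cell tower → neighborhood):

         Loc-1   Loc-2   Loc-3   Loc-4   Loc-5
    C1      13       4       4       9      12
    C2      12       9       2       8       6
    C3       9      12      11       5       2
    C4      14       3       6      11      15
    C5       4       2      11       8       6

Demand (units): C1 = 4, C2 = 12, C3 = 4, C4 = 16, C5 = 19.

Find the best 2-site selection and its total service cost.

Choose Loc-2 and Loc-3; total service cost 170.

With exactly 2 open, each neighborhood uses its cheapest among the chosen.
{Loc-2, Loc-3}: C1→Loc-2 4·4=16, C2→Loc-3 2·12=24, C3→Loc-3 11·4=44, C4→Loc-2 3·16=48, C5→Loc-2 2·19=38. Service cost 170.
{Loc-2, Loc-5}: service cost 182
{Loc-2, Loc-4}: service cost 218
Among all 10 size-2 choices, {Loc-2, Loc-3} is lowest.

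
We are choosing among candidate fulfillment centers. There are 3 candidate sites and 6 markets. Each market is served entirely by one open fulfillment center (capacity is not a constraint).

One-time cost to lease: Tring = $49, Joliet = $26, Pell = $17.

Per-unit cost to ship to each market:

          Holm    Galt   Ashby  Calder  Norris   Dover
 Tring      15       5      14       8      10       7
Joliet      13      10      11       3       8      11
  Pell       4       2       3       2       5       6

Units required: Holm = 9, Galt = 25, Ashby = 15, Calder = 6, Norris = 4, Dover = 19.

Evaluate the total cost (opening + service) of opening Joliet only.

Total cost: 817

Each market is assigned to its cheapest site among the open ones.
{Joliet}: Holm→Joliet 13·9=117, Galt→Joliet 10·25=250, Ashby→Joliet 11·15=165, Calder→Joliet 3·6=18, Norris→Joliet 8·4=32, Dover→Joliet 11·19=209. Service 791; fixed 26; total 817.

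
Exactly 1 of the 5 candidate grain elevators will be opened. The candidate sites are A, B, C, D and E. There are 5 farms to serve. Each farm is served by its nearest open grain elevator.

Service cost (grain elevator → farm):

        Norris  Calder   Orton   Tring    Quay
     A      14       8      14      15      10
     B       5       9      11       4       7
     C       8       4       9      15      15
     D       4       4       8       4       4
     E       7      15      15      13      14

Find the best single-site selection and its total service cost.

Choose D only; total service cost 24.

With exactly 1 open, each farm uses its cheapest among the chosen.
{D}: Norris→D 4, Calder→D 4, Orton→D 8, Tring→D 4, Quay→D 4. Service cost 24.
{B}: service cost 36
{C}: service cost 51
Among all 5 size-1 choices, {D} is lowest.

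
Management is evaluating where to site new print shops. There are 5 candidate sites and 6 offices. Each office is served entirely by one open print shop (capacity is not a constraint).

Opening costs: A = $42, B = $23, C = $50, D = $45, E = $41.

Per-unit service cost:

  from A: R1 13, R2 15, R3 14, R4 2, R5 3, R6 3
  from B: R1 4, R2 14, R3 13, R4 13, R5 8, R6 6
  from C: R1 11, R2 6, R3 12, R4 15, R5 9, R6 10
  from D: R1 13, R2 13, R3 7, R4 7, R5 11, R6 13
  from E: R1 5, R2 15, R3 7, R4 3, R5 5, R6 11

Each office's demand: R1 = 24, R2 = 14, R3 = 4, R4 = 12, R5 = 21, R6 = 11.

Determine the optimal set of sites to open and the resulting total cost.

For any fixed open set, each office goes to its cheapest open site; total = fixed + service.
{A, B, C}: R1→B 4·24=96, R2→C 6·14=84, R3→C 12·4=48, R4→A 2·12=24, R5→A 3·21=63, R6→A 3·11=33. Service 348; fixed 115; total 463.
{A, B, C, E}: service 328 + fixed 156 = 484
{A, C, E}: service 352 + fixed 133 = 485
{A, B, C, D, E}: service 328 + fixed 201 = 529
No other subset beats 463.

Open A, B and C; minimum total cost 463.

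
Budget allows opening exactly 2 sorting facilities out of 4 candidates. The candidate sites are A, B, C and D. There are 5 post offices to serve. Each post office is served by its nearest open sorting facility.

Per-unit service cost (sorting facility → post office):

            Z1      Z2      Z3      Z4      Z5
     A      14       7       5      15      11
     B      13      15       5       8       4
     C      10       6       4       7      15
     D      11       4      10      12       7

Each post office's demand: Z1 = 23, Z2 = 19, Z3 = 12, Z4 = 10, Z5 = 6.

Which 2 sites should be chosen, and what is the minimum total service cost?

Choose C and D; total service cost 466.

With exactly 2 open, each post office uses its cheapest among the chosen.
{C, D}: Z1→C 10·23=230, Z2→D 4·19=76, Z3→C 4·12=48, Z4→C 7·10=70, Z5→D 7·6=42. Service cost 466.
{B, C}: service cost 486
{B, D}: service cost 493
Among all 6 size-2 choices, {C, D} is lowest.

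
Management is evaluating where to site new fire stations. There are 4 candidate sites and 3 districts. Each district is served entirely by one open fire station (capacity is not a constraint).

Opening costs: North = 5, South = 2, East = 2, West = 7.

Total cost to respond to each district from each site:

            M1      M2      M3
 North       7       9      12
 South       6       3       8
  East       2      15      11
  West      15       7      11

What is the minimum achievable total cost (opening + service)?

For any fixed open set, each district goes to its cheapest open site; total = fixed + service.
{South, East}: M1→East 2, M2→South 3, M3→South 8. Service 13; fixed 4; total 17.
{South}: service 17 + fixed 2 = 19
{North, South, East}: service 13 + fixed 9 = 22
{North, South, East, West}: service 13 + fixed 16 = 29
(All 15 nonempty subsets were checked; South and East is lowest.)

Minimum total cost: 17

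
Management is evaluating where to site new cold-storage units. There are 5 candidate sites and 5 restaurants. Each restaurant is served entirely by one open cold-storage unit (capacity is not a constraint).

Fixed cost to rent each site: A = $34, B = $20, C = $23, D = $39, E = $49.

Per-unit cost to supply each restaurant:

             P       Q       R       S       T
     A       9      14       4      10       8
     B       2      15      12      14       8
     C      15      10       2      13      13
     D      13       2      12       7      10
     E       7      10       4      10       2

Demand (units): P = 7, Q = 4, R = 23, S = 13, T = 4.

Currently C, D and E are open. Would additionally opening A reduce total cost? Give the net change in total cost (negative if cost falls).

No — net change +34 (cost rises by 34).

Current service cost with {C, D, E}: 202.
Adding A: each restaurant re-picks its cheapest; new service cost 202, saving 0.
Extra fixed cost: 34. Net change = 34 − 0 = 34.
(Totals: 313 → 347.)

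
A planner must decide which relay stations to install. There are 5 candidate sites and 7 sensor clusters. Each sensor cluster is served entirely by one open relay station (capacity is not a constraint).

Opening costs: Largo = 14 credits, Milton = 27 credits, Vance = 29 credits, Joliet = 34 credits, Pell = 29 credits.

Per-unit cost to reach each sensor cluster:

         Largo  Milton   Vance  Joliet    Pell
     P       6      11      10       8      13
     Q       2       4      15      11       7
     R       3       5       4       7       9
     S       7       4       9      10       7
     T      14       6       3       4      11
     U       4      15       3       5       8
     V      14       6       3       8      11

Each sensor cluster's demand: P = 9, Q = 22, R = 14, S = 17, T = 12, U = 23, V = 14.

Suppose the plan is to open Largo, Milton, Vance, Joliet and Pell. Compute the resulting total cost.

Each sensor cluster is assigned to its cheapest site among the open ones.
{Largo, Milton, Vance, Joliet, Pell}: P→Largo 6·9=54, Q→Largo 2·22=44, R→Largo 3·14=42, S→Milton 4·17=68, T→Vance 3·12=36, U→Vance 3·23=69, V→Vance 3·14=42. Service 355; fixed 133; total 488.

Total cost: 488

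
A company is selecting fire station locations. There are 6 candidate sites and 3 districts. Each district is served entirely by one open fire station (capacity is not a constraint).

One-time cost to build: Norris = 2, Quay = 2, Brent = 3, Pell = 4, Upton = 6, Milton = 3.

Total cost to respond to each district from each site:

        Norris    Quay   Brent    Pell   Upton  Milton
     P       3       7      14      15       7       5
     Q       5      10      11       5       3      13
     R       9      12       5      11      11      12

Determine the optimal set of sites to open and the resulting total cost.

Open Norris and Brent; minimum total cost 18.

For any fixed open set, each district goes to its cheapest open site; total = fixed + service.
{Norris, Brent}: P→Norris 3, Q→Norris 5, R→Brent 5. Service 13; fixed 5; total 18.
{Norris}: service 17 + fixed 2 = 19
{Norris, Quay, Brent}: P→Norris 3, Q→Norris 5, R→Brent 5. Service 13; fixed 7; total 20.
{Norris, Quay, Brent, Pell, Upton, Milton}: service 11 + fixed 20 = 31
No other subset beats 18.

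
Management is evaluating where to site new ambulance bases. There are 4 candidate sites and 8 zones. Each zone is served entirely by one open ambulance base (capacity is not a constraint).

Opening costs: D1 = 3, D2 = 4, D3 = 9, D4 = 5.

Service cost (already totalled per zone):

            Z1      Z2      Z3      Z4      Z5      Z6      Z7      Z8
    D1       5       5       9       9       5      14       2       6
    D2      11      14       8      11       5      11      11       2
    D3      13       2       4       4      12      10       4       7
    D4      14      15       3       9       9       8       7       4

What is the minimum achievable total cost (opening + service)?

For any fixed open set, each zone goes to its cheapest open site; total = fixed + service.
{D1, D4}: Z1→D1 5, Z2→D1 5, Z3→D4 3, Z4→D1 9, Z5→D1 5, Z6→D4 8, Z7→D1 2, Z8→D4 4. Service 41; fixed 8; total 49.
{D1, D2, D3}: service 34 + fixed 16 = 50
{D1, D3}: service 38 + fixed 12 = 50
{D1, D2, D3, D4}: service 31 + fixed 21 = 52
No other subset beats 49.

Minimum total cost: 49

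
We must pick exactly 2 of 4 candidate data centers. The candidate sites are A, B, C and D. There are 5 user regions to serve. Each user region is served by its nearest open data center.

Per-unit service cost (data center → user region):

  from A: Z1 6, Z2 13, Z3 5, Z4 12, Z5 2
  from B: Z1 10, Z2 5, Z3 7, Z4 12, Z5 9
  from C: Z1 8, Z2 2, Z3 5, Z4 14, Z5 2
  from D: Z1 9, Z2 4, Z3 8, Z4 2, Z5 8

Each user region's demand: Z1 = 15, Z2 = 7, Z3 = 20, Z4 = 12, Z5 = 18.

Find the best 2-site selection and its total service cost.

Choose A and D; total service cost 278.

With exactly 2 open, each user region uses its cheapest among the chosen.
{A, D}: Z1→A 6·15=90, Z2→D 4·7=28, Z3→A 5·20=100, Z4→D 2·12=24, Z5→A 2·18=36. Service cost 278.
{C, D}: service cost 294
{A, C}: service cost 384
Among all 6 size-2 choices, {A, D} is lowest.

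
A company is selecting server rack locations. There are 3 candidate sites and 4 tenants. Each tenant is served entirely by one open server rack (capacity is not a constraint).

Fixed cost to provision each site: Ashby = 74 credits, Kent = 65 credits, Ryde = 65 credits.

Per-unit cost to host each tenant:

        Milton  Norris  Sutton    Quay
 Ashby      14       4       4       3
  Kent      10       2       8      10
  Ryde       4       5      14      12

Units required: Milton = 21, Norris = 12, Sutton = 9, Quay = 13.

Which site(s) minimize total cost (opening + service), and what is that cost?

Open Ashby and Ryde; minimum total cost 346.

For any fixed open set, each tenant goes to its cheapest open site; total = fixed + service.
{Ashby, Ryde}: Milton→Ryde 4·21=84, Norris→Ashby 4·12=48, Sutton→Ashby 4·9=36, Quay→Ashby 3·13=39. Service 207; fixed 139; total 346.
{Ashby, Kent, Ryde}: Milton→Ryde 4·21=84, Norris→Kent 2·12=24, Sutton→Ashby 4·9=36, Quay→Ashby 3·13=39. Service 183; fixed 204; total 387.
{Kent, Ryde}: service 310 + fixed 130 = 440
{Kent}: service 436 + fixed 65 = 501
No other subset beats 346.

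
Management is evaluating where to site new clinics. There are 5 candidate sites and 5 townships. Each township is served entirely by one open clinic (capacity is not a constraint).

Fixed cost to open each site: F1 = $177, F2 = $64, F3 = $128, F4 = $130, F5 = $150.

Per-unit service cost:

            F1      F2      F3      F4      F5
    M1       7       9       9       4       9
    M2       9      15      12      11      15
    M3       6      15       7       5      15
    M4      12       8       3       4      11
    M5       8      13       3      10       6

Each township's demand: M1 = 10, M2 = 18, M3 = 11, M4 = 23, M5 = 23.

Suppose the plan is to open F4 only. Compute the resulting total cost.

Each township is assigned to its cheapest site among the open ones.
{F4}: M1→F4 4·10=40, M2→F4 11·18=198, M3→F4 5·11=55, M4→F4 4·23=92, M5→F4 10·23=230. Service 615; fixed 130; total 745.

Total cost: 745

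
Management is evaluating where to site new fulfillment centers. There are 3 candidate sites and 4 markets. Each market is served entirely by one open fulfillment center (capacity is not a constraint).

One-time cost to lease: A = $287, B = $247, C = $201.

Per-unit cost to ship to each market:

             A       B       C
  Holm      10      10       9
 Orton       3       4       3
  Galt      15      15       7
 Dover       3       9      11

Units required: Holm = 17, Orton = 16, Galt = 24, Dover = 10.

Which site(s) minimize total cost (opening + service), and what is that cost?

Open C only; minimum total cost 680.

For any fixed open set, each market goes to its cheapest open site; total = fixed + service.
{C}: Holm→C 9·17=153, Orton→C 3·16=48, Galt→C 7·24=168, Dover→C 11·10=110. Service 479; fixed 201; total 680.
{A, C}: service 399 + fixed 488 = 887
{A}: Holm→A 10·17=170, Orton→A 3·16=48, Galt→A 15·24=360, Dover→A 3·10=30. Service 608; fixed 287; total 895.
{A, B, C}: service 399 + fixed 735 = 1134
(All 7 nonempty subsets were checked; C only is lowest.)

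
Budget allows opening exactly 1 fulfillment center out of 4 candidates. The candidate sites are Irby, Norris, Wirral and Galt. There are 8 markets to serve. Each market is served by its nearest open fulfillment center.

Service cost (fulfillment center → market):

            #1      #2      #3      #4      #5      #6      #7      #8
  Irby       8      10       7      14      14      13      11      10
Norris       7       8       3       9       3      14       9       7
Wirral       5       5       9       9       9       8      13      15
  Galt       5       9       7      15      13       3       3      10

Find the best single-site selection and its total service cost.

With exactly 1 open, each market uses its cheapest among the chosen.
{Norris}: #1→Norris 7, #2→Norris 8, #3→Norris 3, #4→Norris 9, #5→Norris 3, #6→Norris 14, #7→Norris 9, #8→Norris 7. Service cost 60.
{Galt}: service cost 65
{Wirral}: service cost 73
Among all 4 size-1 choices, {Norris} is lowest.

Choose Norris only; total service cost 60.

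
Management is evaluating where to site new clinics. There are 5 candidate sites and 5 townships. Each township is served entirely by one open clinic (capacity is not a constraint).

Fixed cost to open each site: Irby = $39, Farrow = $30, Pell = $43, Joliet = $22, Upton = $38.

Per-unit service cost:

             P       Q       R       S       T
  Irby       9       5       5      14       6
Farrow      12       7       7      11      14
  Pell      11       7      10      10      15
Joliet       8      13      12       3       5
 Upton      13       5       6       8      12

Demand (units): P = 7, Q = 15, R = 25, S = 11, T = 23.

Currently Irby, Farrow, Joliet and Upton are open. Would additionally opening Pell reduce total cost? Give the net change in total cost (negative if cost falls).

No — net change +43 (cost rises by 43).

Current service cost with {Irby, Farrow, Joliet, Upton}: 404.
Adding Pell: each township re-picks its cheapest; new service cost 404, saving 0.
Extra fixed cost: 43. Net change = 43 − 0 = 43.
(Totals: 533 → 576.)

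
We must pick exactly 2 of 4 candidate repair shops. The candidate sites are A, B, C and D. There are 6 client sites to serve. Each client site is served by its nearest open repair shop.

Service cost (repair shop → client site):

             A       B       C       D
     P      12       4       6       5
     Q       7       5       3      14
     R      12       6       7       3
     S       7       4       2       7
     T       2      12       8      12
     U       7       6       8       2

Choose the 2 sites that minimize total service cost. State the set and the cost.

Choose C and D; total service cost 23.

With exactly 2 open, each client site uses its cheapest among the chosen.
{C, D}: P→D 5, Q→C 3, R→D 3, S→C 2, T→C 8, U→D 2. Service cost 23.
{A, D}: service cost 26
{A, B}: service cost 27
Among all 6 size-2 choices, {C, D} is lowest.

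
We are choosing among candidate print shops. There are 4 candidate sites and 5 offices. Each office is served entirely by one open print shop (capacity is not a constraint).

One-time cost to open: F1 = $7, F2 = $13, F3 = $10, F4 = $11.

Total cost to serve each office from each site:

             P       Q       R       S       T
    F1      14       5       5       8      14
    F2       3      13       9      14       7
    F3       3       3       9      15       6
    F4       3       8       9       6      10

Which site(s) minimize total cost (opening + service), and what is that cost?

For any fixed open set, each office goes to its cheapest open site; total = fixed + service.
{F1, F3}: P→F3 3, Q→F3 3, R→F1 5, S→F1 8, T→F3 6. Service 25; fixed 17; total 42.
{F3}: P→F3 3, Q→F3 3, R→F3 9, S→F3 15, T→F3 6. Service 36; fixed 10; total 46.
{F1, F4}: P→F4 3, Q→F1 5, R→F1 5, S→F4 6, T→F4 10. Service 29; fixed 18; total 47.
{F1, F2, F3, F4}: service 23 + fixed 41 = 64
No other subset beats 42.

Open F1 and F3; minimum total cost 42.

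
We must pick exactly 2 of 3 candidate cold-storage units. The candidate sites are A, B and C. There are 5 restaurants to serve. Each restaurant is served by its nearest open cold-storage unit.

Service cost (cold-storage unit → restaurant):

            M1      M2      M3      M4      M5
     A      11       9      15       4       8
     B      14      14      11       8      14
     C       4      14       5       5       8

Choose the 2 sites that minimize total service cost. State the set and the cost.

With exactly 2 open, each restaurant uses its cheapest among the chosen.
{A, C}: M1→C 4, M2→A 9, M3→C 5, M4→A 4, M5→A 8. Service cost 30.
{B, C}: service cost 36
{A, B}: service cost 43
Among all 3 size-2 choices, {A, C} is lowest.

Choose A and C; total service cost 30.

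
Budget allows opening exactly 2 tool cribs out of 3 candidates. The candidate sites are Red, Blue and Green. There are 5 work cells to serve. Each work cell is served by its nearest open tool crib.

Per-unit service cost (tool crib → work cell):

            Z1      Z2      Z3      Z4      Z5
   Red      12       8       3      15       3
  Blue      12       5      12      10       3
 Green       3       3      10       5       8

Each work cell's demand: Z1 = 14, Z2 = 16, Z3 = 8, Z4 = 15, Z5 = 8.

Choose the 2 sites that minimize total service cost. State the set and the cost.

With exactly 2 open, each work cell uses its cheapest among the chosen.
{Red, Green}: Z1→Green 3·14=42, Z2→Green 3·16=48, Z3→Red 3·8=24, Z4→Green 5·15=75, Z5→Red 3·8=24. Service cost 213.
{Blue, Green}: service cost 269
{Red, Blue}: service cost 446
Among all 3 size-2 choices, {Red, Green} is lowest.

Choose Red and Green; total service cost 213.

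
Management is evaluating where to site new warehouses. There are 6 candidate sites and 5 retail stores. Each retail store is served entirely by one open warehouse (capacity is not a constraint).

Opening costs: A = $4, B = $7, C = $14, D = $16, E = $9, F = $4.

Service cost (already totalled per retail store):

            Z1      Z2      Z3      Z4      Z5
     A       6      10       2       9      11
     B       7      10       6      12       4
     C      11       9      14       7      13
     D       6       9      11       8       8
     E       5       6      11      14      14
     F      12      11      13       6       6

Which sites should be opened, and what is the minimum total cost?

Open A and F; minimum total cost 38.

For any fixed open set, each retail store goes to its cheapest open site; total = fixed + service.
{A, F}: Z1→A 6, Z2→A 10, Z3→A 2, Z4→F 6, Z5→F 6. Service 30; fixed 8; total 38.
{A}: Z1→A 6, Z2→A 10, Z3→A 2, Z4→A 9, Z5→A 11. Service 38; fixed 4; total 42.
{A, B}: Z1→A 6, Z2→A 10, Z3→A 2, Z4→A 9, Z5→B 4. Service 31; fixed 11; total 42.
{A, B, C, D, E, F}: Z1→E 5, Z2→E 6, Z3→A 2, Z4→F 6, Z5→B 4. Service 23; fixed 54; total 77.
No other subset beats 38.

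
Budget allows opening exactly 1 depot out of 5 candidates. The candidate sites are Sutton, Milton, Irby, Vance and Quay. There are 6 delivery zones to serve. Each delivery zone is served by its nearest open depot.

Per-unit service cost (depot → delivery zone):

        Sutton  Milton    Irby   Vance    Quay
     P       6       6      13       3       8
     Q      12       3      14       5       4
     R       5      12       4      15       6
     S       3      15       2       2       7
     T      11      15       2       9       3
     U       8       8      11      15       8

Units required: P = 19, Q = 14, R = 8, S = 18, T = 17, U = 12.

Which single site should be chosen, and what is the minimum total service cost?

With exactly 1 open, each delivery zone uses its cheapest among the chosen.
{Quay}: P→Quay 8·19=152, Q→Quay 4·14=56, R→Quay 6·8=48, S→Quay 7·18=126, T→Quay 3·17=51, U→Quay 8·12=96. Service cost 529.
{Vance}: service cost 616
{Sutton}: service cost 659
Among all 5 size-1 choices, {Quay} is lowest.

Choose Quay only; total service cost 529.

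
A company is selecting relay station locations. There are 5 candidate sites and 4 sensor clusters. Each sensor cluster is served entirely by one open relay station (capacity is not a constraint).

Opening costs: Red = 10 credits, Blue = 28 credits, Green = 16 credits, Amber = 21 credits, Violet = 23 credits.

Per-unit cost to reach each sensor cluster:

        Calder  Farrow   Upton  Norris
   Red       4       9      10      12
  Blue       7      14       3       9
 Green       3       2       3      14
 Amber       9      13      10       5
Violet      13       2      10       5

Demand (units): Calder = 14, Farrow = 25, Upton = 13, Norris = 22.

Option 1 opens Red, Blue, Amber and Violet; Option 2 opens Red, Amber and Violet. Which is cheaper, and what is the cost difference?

Option 1 is cheaper by 63.

Option 1: {Red, Blue, Amber, Violet}: Calder→Red 4·14=56, Farrow→Violet 2·25=50, Upton→Blue 3·13=39, Norris→Amber 5·22=110. Service 255; fixed 82; total 337.
Option 2: {Red, Amber, Violet}: Calder→Red 4·14=56, Farrow→Violet 2·25=50, Upton→Red 10·13=130, Norris→Amber 5·22=110. Service 346; fixed 54; total 400.
Difference: |337 − 400| = 63.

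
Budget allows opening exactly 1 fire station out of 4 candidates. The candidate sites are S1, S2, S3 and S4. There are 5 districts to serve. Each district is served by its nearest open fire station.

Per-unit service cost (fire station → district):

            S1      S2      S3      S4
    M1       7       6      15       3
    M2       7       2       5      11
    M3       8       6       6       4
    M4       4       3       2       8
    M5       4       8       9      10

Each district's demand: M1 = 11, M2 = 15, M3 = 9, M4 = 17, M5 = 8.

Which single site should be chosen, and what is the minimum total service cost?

With exactly 1 open, each district uses its cheapest among the chosen.
{S2}: M1→S2 6·11=66, M2→S2 2·15=30, M3→S2 6·9=54, M4→S2 3·17=51, M5→S2 8·8=64. Service cost 265.
{S1}: service cost 354
{S3}: service cost 400
Among all 4 size-1 choices, {S2} is lowest.

Choose S2 only; total service cost 265.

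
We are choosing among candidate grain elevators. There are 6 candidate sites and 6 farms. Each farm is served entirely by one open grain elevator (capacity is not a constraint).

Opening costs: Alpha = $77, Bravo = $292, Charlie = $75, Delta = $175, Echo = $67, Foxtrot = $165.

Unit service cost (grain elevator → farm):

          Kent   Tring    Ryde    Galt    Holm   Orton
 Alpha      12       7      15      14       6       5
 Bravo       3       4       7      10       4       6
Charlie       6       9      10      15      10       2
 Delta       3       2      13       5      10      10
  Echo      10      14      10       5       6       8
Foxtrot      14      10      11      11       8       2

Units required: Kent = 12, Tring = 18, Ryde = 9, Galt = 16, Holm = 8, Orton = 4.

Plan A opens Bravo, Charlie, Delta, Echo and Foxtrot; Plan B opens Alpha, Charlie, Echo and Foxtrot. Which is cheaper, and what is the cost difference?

Plan B is cheaper by 221.

Plan A: {Bravo, Charlie, Delta, Echo, Foxtrot}: Kent→Bravo 3·12=36, Tring→Delta 2·18=36, Ryde→Bravo 7·9=63, Galt→Delta 5·16=80, Holm→Bravo 4·8=32, Orton→Charlie 2·4=8. Service 255; fixed 774; total 1029.
Plan B: {Alpha, Charlie, Echo, Foxtrot}: Kent→Charlie 6·12=72, Tring→Alpha 7·18=126, Ryde→Charlie 10·9=90, Galt→Echo 5·16=80, Holm→Alpha 6·8=48, Orton→Charlie 2·4=8. Service 424; fixed 384; total 808.
Difference: |1029 − 808| = 221.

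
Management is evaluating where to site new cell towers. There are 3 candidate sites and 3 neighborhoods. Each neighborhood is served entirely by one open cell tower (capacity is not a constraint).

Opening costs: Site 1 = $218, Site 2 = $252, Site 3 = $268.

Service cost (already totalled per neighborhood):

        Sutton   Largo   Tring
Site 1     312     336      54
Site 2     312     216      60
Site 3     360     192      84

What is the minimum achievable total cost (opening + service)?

For any fixed open set, each neighborhood goes to its cheapest open site; total = fixed + service.
{Site 2}: Sutton→Site 2 312, Largo→Site 2 216, Tring→Site 2 60. Service 588; fixed 252; total 840.
{Site 3}: service 636 + fixed 268 = 904
{Site 1}: service 702 + fixed 218 = 920
{Site 1, Site 2, Site 3}: Sutton→Site 1 312, Largo→Site 3 192, Tring→Site 1 54. Service 558; fixed 738; total 1296.
(All 7 nonempty subsets were checked; Site 2 only is lowest.)

Minimum total cost: 840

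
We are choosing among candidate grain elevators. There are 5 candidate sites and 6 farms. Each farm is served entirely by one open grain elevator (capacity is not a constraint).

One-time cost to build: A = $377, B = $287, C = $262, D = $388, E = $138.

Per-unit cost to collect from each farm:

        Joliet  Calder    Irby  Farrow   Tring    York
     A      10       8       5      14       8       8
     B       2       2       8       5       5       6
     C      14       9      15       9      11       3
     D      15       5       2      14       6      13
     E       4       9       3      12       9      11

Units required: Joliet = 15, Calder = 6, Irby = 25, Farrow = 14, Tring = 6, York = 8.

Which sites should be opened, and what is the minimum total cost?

For any fixed open set, each farm goes to its cheapest open site; total = fixed + service.
{E}: Joliet→E 4·15=60, Calder→E 9·6=54, Irby→E 3·25=75, Farrow→E 12·14=168, Tring→E 9·6=54, York→E 11·8=88. Service 499; fixed 138; total 637.
{B}: service 390 + fixed 287 = 677
{B, E}: service 265 + fixed 425 = 690
{A, B, C, D, E}: Joliet→B 2·15=30, Calder→B 2·6=12, Irby→D 2·25=50, Farrow→B 5·14=70, Tring→B 5·6=30, York→C 3·8=24. Service 216; fixed 1452; total 1668.
No other subset beats 637.

Open E only; minimum total cost 637.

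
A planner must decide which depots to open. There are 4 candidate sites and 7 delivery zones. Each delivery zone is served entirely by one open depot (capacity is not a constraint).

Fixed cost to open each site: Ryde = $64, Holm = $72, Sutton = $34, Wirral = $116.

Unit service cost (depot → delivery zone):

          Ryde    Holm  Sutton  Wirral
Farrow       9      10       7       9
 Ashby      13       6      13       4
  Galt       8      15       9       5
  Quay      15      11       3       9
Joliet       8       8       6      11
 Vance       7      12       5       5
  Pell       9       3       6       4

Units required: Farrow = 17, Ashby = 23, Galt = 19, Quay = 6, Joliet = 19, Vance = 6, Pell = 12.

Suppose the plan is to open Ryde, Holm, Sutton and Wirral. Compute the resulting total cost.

Total cost: 790

Each delivery zone is assigned to its cheapest site among the open ones.
{Ryde, Holm, Sutton, Wirral}: Farrow→Sutton 7·17=119, Ashby→Wirral 4·23=92, Galt→Wirral 5·19=95, Quay→Sutton 3·6=18, Joliet→Sutton 6·19=114, Vance→Sutton 5·6=30, Pell→Holm 3·12=36. Service 504; fixed 286; total 790.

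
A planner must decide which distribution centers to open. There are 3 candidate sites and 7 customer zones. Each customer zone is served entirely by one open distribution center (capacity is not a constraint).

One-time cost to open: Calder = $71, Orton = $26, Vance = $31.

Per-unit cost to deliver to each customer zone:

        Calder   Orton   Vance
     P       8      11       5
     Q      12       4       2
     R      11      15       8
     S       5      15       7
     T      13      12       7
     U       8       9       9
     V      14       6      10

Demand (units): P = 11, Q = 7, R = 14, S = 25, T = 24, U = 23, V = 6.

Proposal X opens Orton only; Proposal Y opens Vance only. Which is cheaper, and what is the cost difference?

Proposal X: {Orton}: P→Orton 11·11=121, Q→Orton 4·7=28, R→Orton 15·14=210, S→Orton 15·25=375, T→Orton 12·24=288, U→Orton 9·23=207, V→Orton 6·6=36. Service 1265; fixed 26; total 1291.
Proposal Y: {Vance}: P→Vance 5·11=55, Q→Vance 2·7=14, R→Vance 8·14=112, S→Vance 7·25=175, T→Vance 7·24=168, U→Vance 9·23=207, V→Vance 10·6=60. Service 791; fixed 31; total 822.
Difference: |1291 − 822| = 469.

Proposal Y is cheaper by 469.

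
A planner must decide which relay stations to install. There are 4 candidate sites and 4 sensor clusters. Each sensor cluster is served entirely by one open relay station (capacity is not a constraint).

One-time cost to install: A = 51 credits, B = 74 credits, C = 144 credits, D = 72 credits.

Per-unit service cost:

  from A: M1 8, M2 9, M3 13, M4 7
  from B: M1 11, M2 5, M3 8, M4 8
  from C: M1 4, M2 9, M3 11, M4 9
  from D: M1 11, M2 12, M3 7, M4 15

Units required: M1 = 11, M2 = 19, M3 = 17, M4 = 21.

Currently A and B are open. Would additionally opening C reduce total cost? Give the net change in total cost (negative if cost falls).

No — net change +100 (cost rises by 100).

Current service cost with {A, B}: 466.
Adding C: each sensor cluster re-picks its cheapest; new service cost 422, saving 44.
Extra fixed cost: 144. Net change = 144 − 44 = 100.
(Totals: 591 → 691.)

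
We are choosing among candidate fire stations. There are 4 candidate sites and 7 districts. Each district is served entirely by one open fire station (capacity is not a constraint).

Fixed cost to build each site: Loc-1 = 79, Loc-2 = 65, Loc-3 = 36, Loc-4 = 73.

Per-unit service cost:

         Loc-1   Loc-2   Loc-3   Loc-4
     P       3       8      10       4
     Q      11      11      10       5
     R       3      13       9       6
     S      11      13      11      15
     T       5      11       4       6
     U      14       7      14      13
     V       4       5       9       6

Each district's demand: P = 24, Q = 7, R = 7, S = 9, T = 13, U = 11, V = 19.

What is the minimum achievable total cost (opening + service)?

Minimum total cost: 631

For any fixed open set, each district goes to its cheapest open site; total = fixed + service.
{Loc-1, Loc-2}: P→Loc-1 3·24=72, Q→Loc-1 11·7=77, R→Loc-1 3·7=21, S→Loc-1 11·9=99, T→Loc-1 5·13=65, U→Loc-2 7·11=77, V→Loc-1 4·19=76. Service 487; fixed 144; total 631.
{Loc-1}: service 564 + fixed 79 = 643
{Loc-1, Loc-2, Loc-3}: P→Loc-1 3·24=72, Q→Loc-3 10·7=70, R→Loc-1 3·7=21, S→Loc-1 11·9=99, T→Loc-3 4·13=52, U→Loc-2 7·11=77, V→Loc-1 4·19=76. Service 467; fixed 180; total 647.
{Loc-1, Loc-2, Loc-3, Loc-4}: P→Loc-1 3·24=72, Q→Loc-4 5·7=35, R→Loc-1 3·7=21, S→Loc-1 11·9=99, T→Loc-3 4·13=52, U→Loc-2 7·11=77, V→Loc-1 4·19=76. Service 432; fixed 253; total 685.
No other subset beats 631.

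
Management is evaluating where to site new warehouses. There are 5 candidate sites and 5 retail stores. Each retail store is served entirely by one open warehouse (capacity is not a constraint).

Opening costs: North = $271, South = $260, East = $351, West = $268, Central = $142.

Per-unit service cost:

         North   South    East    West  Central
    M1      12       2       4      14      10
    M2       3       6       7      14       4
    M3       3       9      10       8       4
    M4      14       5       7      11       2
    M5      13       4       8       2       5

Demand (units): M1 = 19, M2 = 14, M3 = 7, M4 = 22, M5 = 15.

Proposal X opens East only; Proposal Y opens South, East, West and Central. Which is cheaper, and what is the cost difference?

Proposal X is cheaper by 348.

Proposal X: {East}: M1→East 4·19=76, M2→East 7·14=98, M3→East 10·7=70, M4→East 7·22=154, M5→East 8·15=120. Service 518; fixed 351; total 869.
Proposal Y: {South, East, West, Central}: M1→South 2·19=38, M2→Central 4·14=56, M3→Central 4·7=28, M4→Central 2·22=44, M5→West 2·15=30. Service 196; fixed 1021; total 1217.
Difference: |869 − 1217| = 348.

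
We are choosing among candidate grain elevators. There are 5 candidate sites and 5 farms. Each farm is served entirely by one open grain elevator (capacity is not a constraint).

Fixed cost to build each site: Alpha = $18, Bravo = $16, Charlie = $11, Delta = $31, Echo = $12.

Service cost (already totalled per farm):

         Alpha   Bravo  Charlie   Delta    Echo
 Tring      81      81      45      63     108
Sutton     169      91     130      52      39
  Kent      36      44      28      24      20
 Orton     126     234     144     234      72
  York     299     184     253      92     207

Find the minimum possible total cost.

Minimum total cost: 322

For any fixed open set, each farm goes to its cheapest open site; total = fixed + service.
{Charlie, Delta, Echo}: Tring→Charlie 45, Sutton→Echo 39, Kent→Echo 20, Orton→Echo 72, York→Delta 92. Service 268; fixed 54; total 322.
{Delta, Echo}: Tring→Delta 63, Sutton→Echo 39, Kent→Echo 20, Orton→Echo 72, York→Delta 92. Service 286; fixed 43; total 329.
{Bravo, Charlie, Delta, Echo}: service 268 + fixed 70 = 338
{Alpha, Bravo, Charlie, Delta, Echo}: Tring→Charlie 45, Sutton→Echo 39, Kent→Echo 20, Orton→Echo 72, York→Delta 92. Service 268; fixed 88; total 356.
No other subset beats 322.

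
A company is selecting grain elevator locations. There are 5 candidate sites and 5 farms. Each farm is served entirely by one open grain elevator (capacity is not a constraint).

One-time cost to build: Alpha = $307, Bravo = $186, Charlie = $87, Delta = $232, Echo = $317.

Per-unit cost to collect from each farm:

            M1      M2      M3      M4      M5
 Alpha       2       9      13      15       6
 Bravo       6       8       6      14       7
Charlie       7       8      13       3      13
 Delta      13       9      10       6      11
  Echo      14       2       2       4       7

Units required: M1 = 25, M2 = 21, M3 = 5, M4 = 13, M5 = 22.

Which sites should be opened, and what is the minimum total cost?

For any fixed open set, each farm goes to its cheapest open site; total = fixed + service.
{Bravo, Charlie}: M1→Bravo 6·25=150, M2→Bravo 8·21=168, M3→Bravo 6·5=30, M4→Charlie 3·13=39, M5→Bravo 7·22=154. Service 541; fixed 273; total 814.
{Charlie}: M1→Charlie 7·25=175, M2→Charlie 8·21=168, M3→Charlie 13·5=65, M4→Charlie 3·13=39, M5→Charlie 13·22=286. Service 733; fixed 87; total 820.
{Charlie, Echo}: M1→Charlie 7·25=175, M2→Echo 2·21=42, M3→Echo 2·5=10, M4→Charlie 3·13=39, M5→Echo 7·22=154. Service 420; fixed 404; total 824.
{Alpha, Bravo, Charlie, Delta, Echo}: service 273 + fixed 1129 = 1402
No other subset beats 814.

Open Bravo and Charlie; minimum total cost 814.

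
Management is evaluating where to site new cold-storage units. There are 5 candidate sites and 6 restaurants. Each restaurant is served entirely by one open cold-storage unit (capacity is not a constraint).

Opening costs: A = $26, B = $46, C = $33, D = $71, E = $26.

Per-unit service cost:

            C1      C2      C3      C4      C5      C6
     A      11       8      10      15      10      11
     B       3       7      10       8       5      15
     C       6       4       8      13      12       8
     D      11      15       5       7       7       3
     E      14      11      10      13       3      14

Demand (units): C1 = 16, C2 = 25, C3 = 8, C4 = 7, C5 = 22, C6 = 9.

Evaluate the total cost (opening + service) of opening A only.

Total cost: 906

Each restaurant is assigned to its cheapest site among the open ones.
{A}: C1→A 11·16=176, C2→A 8·25=200, C3→A 10·8=80, C4→A 15·7=105, C5→A 10·22=220, C6→A 11·9=99. Service 880; fixed 26; total 906.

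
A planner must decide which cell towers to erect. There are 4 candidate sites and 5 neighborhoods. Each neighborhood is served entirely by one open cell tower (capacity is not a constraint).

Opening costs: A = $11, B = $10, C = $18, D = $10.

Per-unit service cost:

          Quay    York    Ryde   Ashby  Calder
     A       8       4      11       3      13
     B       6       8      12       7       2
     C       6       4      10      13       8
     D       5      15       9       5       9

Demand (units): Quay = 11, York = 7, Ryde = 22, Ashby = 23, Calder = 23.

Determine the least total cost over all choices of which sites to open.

Minimum total cost: 427

For any fixed open set, each neighborhood goes to its cheapest open site; total = fixed + service.
{A, B, D}: Quay→D 5·11=55, York→A 4·7=28, Ryde→D 9·22=198, Ashby→A 3·23=69, Calder→B 2·23=46. Service 396; fixed 31; total 427.
{A, B, C, D}: service 396 + fixed 49 = 445
{A, B, C}: service 429 + fixed 39 = 468
{B}: service 593 + fixed 10 = 603
No other subset beats 427.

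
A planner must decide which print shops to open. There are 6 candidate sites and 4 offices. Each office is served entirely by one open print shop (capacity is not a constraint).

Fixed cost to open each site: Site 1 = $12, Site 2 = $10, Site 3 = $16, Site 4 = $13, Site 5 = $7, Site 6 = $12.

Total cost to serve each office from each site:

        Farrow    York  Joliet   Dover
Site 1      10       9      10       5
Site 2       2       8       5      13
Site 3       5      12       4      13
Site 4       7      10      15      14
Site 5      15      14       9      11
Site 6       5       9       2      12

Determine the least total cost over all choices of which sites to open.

Minimum total cost: 38

For any fixed open set, each office goes to its cheapest open site; total = fixed + service.
{Site 2}: Farrow→Site 2 2, York→Site 2 8, Joliet→Site 2 5, Dover→Site 2 13. Service 28; fixed 10; total 38.
{Site 6}: Farrow→Site 6 5, York→Site 6 9, Joliet→Site 6 2, Dover→Site 6 12. Service 28; fixed 12; total 40.
{Site 1, Site 2}: service 20 + fixed 22 = 42
{Site 1, Site 2, Site 3, Site 4, Site 5, Site 6}: service 17 + fixed 70 = 87
No other subset beats 38.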